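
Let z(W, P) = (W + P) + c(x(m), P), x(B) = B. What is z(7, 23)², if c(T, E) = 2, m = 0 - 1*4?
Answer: 1024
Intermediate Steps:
m = -4 (m = 0 - 4 = -4)
z(W, P) = 2 + P + W (z(W, P) = (W + P) + 2 = (P + W) + 2 = 2 + P + W)
z(7, 23)² = (2 + 23 + 7)² = 32² = 1024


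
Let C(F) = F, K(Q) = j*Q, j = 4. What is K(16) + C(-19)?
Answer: 45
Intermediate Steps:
K(Q) = 4*Q
K(16) + C(-19) = 4*16 - 19 = 64 - 19 = 45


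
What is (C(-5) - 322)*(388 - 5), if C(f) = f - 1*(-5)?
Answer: -123326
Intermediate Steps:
C(f) = 5 + f (C(f) = f + 5 = 5 + f)
(C(-5) - 322)*(388 - 5) = ((5 - 5) - 322)*(388 - 5) = (0 - 322)*383 = -322*383 = -123326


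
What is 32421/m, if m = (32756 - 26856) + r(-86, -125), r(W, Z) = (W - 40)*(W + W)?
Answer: 32421/27572 ≈ 1.1759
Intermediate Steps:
r(W, Z) = 2*W*(-40 + W) (r(W, Z) = (-40 + W)*(2*W) = 2*W*(-40 + W))
m = 27572 (m = (32756 - 26856) + 2*(-86)*(-40 - 86) = 5900 + 2*(-86)*(-126) = 5900 + 21672 = 27572)
32421/m = 32421/27572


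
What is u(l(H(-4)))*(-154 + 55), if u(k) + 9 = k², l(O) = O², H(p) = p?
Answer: -24453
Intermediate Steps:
u(k) = -9 + k²
u(l(H(-4)))*(-154 + 55) = (-9 + ((-4)²)²)*(-154 + 55) = (-9 + 16²)*(-99) = (-9 + 256)*(-99) = 247*(-99) = -24453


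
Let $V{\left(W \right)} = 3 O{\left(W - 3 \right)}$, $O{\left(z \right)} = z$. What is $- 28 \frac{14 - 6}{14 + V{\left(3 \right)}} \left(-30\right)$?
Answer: $480$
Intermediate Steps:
$V{\left(W \right)} = -9 + 3 W$ ($V{\left(W \right)} = 3 \left(W - 3\right) = 3 \left(-3 + W\right) = -9 + 3 W$)
$- 28 \frac{14 - 6}{14 + V{\left(3 \right)}} \left(-30\right) = - 28 \frac{14 - 6}{14 + \left(-9 + 3 \cdot 3\right)} \left(-30\right) = - 28 \frac{8}{14 + \left(-9 + 9\right)} \left(-30\right) = - 28 \frac{8}{14 + 0} \left(-30\right) = - 28 \cdot \frac{8}{14} \left(-30\right) = - 28 \cdot 8 \cdot \frac{1}{14} \left(-30\right) = \left(-28\right) \frac{4}{7} \left(-30\right) = \left(-16\right) \left(-30\right) = 480$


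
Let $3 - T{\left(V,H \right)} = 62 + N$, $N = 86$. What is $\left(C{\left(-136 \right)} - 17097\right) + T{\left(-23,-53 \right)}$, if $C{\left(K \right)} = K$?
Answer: $-17378$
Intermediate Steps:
$T{\left(V,H \right)} = -145$ ($T{\left(V,H \right)} = 3 - \left(62 + 86\right) = 3 - 148 = -145$)
$\left(C{\left(-136 \right)} - 17097\right) + T{\left(-23,-53 \right)} = \left(-136 - 17097\right) - 145 = -17233 - 145 = -17378$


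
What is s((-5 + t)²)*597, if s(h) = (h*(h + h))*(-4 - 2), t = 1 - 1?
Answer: -4477500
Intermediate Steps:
t = 0
s(h) = -12*h² (s(h) = (h*(2*h))*(-6) = (2*h²)*(-6) = -12*h²)
s((-5 + t)²)*597 = -12*(-5 + 0)⁴*597 = -12*((-5)²)²*597 = -12*25²*597 = -12*625*597 = -7500*597 = -4477500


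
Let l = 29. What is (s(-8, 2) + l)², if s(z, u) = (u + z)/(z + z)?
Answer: 55225/64 ≈ 862.89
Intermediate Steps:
s(z, u) = (u + z)/(2*z) (s(z, u) = (u + z)/((2*z)) = (u + z)*(1/(2*z)) = (u + z)/(2*z))
(s(-8, 2) + l)² = ((½)*(2 - 8)/(-8) + 29)² = ((½)*(-⅛)*(-6) + 29)² = (3/8 + 29)² = (235/8)² = 55225/64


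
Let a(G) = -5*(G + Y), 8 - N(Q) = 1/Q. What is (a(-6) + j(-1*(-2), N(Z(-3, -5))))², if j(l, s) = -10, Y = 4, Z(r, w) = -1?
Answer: 0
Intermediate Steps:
N(Q) = 8 - 1/Q
a(G) = -20 - 5*G (a(G) = -5*(G + 4) = -5*(4 + G) = -20 - 5*G)
(a(-6) + j(-1*(-2), N(Z(-3, -5))))² = ((-20 - 5*(-6)) - 10)² = ((-20 + 30) - 10)² = (10 - 10)² = 0² = 0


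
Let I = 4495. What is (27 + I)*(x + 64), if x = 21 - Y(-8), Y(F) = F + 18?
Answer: 339150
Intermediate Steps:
Y(F) = 18 + F
x = 11 (x = 21 - (18 - 8) = 21 - 1*10 = 21 - 10 = 11)
(27 + I)*(x + 64) = (27 + 4495)*(11 + 64) = 4522*75 = 339150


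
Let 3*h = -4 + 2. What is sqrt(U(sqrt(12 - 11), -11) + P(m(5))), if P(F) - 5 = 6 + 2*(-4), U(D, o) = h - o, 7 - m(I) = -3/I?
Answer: 2*sqrt(30)/3 ≈ 3.6515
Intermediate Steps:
h = -2/3 (h = (-4 + 2)/3 = (1/3)*(-2) = -2/3 ≈ -0.66667)
m(I) = 7 + 3/I (m(I) = 7 - (-3)/I = 7 + 3/I)
U(D, o) = -2/3 - o
P(F) = 3 (P(F) = 5 + (6 + 2*(-4)) = 5 + (6 - 8) = 5 - 2 = 3)
sqrt(U(sqrt(12 - 11), -11) + P(m(5))) = sqrt((-2/3 - 1*(-11)) + 3) = sqrt((-2/3 + 11) + 3) = sqrt(31/3 + 3) = sqrt(40/3) = 2*sqrt(30)/3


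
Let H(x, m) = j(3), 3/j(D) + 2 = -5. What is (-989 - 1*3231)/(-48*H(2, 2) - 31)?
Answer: 29540/73 ≈ 404.66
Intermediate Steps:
j(D) = -3/7 (j(D) = 3/(-2 - 5) = 3/(-7) = 3*(-1/7) = -3/7)
H(x, m) = -3/7
(-989 - 1*3231)/(-48*H(2, 2) - 31) = (-989 - 1*3231)/(-48*(-3/7) - 31) = (-989 - 3231)/(144/7 - 31) = -4220/(-73/7) = -4220*(-7/73) = 29540/73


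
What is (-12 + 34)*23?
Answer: 506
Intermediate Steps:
(-12 + 34)*23 = 22*23 = 506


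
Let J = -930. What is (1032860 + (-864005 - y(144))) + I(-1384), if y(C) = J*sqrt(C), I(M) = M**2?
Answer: 2095471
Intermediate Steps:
y(C) = -930*sqrt(C)
(1032860 + (-864005 - y(144))) + I(-1384) = (1032860 + (-864005 - (-930)*sqrt(144))) + (-1384)**2 = (1032860 + (-864005 - (-930)*12)) + 1915456 = (1032860 + (-864005 - 1*(-11160))) + 1915456 = (1032860 + (-864005 + 11160)) + 1915456 = (1032860 - 852845) + 1915456 = 180015 + 1915456 = 2095471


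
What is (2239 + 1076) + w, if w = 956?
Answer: 4271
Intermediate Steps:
(2239 + 1076) + w = (2239 + 1076) + 956 = 3315 + 956 = 4271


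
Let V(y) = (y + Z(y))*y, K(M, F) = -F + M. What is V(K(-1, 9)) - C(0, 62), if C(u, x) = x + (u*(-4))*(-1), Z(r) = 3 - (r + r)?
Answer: -192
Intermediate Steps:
Z(r) = 3 - 2*r
C(u, x) = x + 4*u (C(u, x) = x - 4*u*(-1) = x + 4*u)
K(M, F) = M - F
V(y) = y*(3 - y) (V(y) = (y + (3 - 2*y))*y = (3 - y)*y = y*(3 - y))
V(K(-1, 9)) - C(0, 62) = (-1 - 1*9)*(3 - (-1 - 1*9)) - (62 + 4*0) = (-1 - 9)*(3 - (-1 - 9)) - (62 + 0) = -10*(3 - 1*(-10)) - 1*62 = -10*(3 + 10) - 62 = -10*13 - 62 = -130 - 62 = -192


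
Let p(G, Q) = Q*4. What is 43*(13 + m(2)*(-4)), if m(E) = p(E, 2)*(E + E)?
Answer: -4945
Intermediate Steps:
p(G, Q) = 4*Q
m(E) = 16*E (m(E) = (4*2)*(E + E) = 8*(2*E) = 16*E)
43*(13 + m(2)*(-4)) = 43*(13 + (16*2)*(-4)) = 43*(13 + 32*(-4)) = 43*(13 - 128) = 43*(-115) = -4945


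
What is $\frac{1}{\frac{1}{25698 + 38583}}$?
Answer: $64281$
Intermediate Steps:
$\frac{1}{\frac{1}{25698 + 38583}} = \frac{1}{\frac{1}{64281}} = 64281$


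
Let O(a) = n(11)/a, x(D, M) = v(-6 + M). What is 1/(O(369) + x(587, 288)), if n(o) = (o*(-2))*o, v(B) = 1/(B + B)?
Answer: -69372/45373 ≈ -1.5289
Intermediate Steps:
v(B) = 1/(2*B)
x(D, M) = 1/(2*(-6 + M))
n(o) = -2*o² (n(o) = (-2*o)*o = -2*o²)
O(a) = -242/a (O(a) = (-2*11²)/a = (-2*121)/a = -242/a)
1/(O(369) + x(587, 288)) = 1/(-242/369 + 1/(2*(-6 + 288))) = 1/(-242*1/369 + (½)/282) = 1/(-242/369 + (½)*(1/282)) = 1/(-242/369 + 1/564) = 1/(-45373/69372) = -69372/45373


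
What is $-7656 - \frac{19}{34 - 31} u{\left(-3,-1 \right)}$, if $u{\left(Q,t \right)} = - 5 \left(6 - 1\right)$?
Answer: $- \frac{22493}{3} \approx -7497.7$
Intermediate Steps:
$u{\left(Q,t \right)} = -25$ ($u{\left(Q,t \right)} = \left(-5\right) 5 = -25$)
$-7656 - \frac{19}{34 - 31} u{\left(-3,-1 \right)} = -7656 - \frac{19}{34 - 31} \left(-25\right) = -7656 - \frac{19}{3} \left(-25\right) = -7656 - - \frac{475}{3} = -7656 + \frac{475}{3} = - \frac{22493}{3}$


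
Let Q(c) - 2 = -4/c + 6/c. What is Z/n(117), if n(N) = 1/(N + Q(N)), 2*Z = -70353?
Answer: -108851725/26 ≈ -4.1866e+6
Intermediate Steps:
Z = -70353/2 (Z = (½)*(-70353) = -70353/2 ≈ -35177.)
Q(c) = 2 + 2/c (Q(c) = 2 + (-4/c + 6/c) = 2 + 2/c)
n(N) = 1/(2 + N + 2/N) (n(N) = 1/(N + (2 + 2/N)) = 1/(2 + N + 2/N))
Z/n(117) = -70353/(2*(117/(2 + 117² + 2*117))) = -70353/(2*(117/(2 + 13689 + 234))) = -70353/(2*(117/13925)) = -70353/(2*(117*(1/13925))) = -70353/(2*117/13925) = -70353/2*13925/117 = -108851725/26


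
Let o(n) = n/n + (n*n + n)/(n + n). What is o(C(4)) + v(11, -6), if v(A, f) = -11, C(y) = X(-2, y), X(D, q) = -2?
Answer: -21/2 ≈ -10.500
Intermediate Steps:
C(y) = -2
o(n) = 1 + (n + n²)/(2*n) (o(n) = 1 + (n² + n)/((2*n)) = 1 + (n + n²)*(1/(2*n)) = 1 + (n + n²)/(2*n))
o(C(4)) + v(11, -6) = (3/2 + (½)*(-2)) - 11 = (3/2 - 1) - 11 = ½ - 11 = -21/2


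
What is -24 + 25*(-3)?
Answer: -99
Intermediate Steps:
-24 + 25*(-3) = -24 - 75 = -99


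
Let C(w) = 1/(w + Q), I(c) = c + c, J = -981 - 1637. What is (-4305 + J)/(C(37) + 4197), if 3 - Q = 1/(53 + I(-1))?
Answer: -14115997/8557734 ≈ -1.6495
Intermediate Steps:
J = -2618
I(c) = 2*c
Q = 152/51 (Q = 3 - 1/(53 + 2*(-1)) = 3 - 1/(53 - 2) = 3 - 1/51 = 152/51 ≈ 2.9804)
C(w) = 1/(152/51 + w) (C(w) = 1/(w + 152/51) = 1/(152/51 + w))
(-4305 + J)/(C(37) + 4197) = (-4305 - 2618)/(51/(152 + 51*37) + 4197) = -6923/(51/(152 + 1887) + 4197) = -6923/(51/2039 + 4197) = -6923/8557734/2039 = -6923*2039/8557734 = -14115997/8557734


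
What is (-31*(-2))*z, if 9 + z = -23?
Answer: -1984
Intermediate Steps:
z = -32 (z = -9 - 23 = -32)
(-31*(-2))*z = -31*(-2)*(-32) = 62*(-32) = -1984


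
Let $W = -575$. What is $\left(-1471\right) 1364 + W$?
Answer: $-2007019$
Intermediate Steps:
$\left(-1471\right) 1364 + W = \left(-1471\right) 1364 - 575 = -2006444 - 575 = -2007019$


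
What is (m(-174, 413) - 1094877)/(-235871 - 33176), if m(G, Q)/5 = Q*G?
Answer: 1454187/269047 ≈ 5.4050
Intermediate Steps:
m(G, Q) = 5*G*Q (m(G, Q) = 5*(Q*G) = 5*(G*Q) = 5*G*Q)
(m(-174, 413) - 1094877)/(-235871 - 33176) = (5*(-174)*413 - 1094877)/(-235871 - 33176) = (-359310 - 1094877)/(-269047) = -1454187*(-1/269047) = 1454187/269047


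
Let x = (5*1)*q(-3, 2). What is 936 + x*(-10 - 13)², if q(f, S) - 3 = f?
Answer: 936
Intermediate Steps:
q(f, S) = 3 + f
x = 0 (x = (5*1)*(3 - 3) = 5*0 = 0)
936 + x*(-10 - 13)² = 936 + 0*(-10 - 13)² = 936 + 0*(-23)² = 936 + 0*529 = 936 + 0 = 936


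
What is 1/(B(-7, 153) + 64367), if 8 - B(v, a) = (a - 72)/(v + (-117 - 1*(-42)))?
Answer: 82/5278831 ≈ 1.5534e-5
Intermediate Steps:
B(v, a) = 8 - (-72 + a)/(-75 + v) (B(v, a) = 8 - (a - 72)/(v + (-117 - 1*(-42))) = 8 - (-72 + a)/(v + (-117 + 42)) = 8 - (-72 + a)/(v - 75) = 8 - (-72 + a)/(-75 + v))
1/(B(-7, 153) + 64367) = 1/((-528 - 1*153 + 8*(-7))/(-75 - 7) + 64367) = 1/((-528 - 153 - 56)/(-82) + 64367) = 1/(-1/82*(-737) + 64367) = 1/(737/82 + 64367) = 1/(5278831/82) = 82/5278831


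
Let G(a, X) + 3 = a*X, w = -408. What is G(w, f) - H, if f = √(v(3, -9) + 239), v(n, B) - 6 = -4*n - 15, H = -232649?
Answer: 232646 - 408*√218 ≈ 2.2662e+5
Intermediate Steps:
v(n, B) = -9 - 4*n (v(n, B) = 6 + (-4*n - 15) = 6 + (-15 - 4*n) = -9 - 4*n)
f = √218 (f = √((-9 - 4*3) + 239) = √((-9 - 12) + 239) = √(-21 + 239) = √218 ≈ 14.765)
G(a, X) = -3 + X*a (G(a, X) = -3 + a*X = -3 + X*a)
G(w, f) - H = (-3 + √218*(-408)) - 1*(-232649) = (-3 - 408*√218) + 232649 = 232646 - 408*√218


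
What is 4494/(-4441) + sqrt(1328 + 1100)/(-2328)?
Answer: -4494/4441 - sqrt(607)/1164 ≈ -1.0331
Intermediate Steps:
4494/(-4441) + sqrt(1328 + 1100)/(-2328) = 4494*(-1/4441) + sqrt(2428)*(-1/2328) = -4494/4441 + (2*sqrt(607))*(-1/2328) = -4494/4441 - sqrt(607)/1164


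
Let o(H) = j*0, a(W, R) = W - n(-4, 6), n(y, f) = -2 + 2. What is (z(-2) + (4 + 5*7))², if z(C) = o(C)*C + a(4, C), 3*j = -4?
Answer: 1849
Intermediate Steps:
j = -4/3 (j = (⅓)*(-4) = -4/3 ≈ -1.3333)
n(y, f) = 0
a(W, R) = W (a(W, R) = W - 1*0 = W + 0 = W)
o(H) = 0 (o(H) = -4/3*0 = 0)
z(C) = 4 (z(C) = 0*C + 4 = 0 + 4 = 4)
(z(-2) + (4 + 5*7))² = (4 + (4 + 5*7))² = (4 + (4 + 35))² = (4 + 39)² = 43² = 1849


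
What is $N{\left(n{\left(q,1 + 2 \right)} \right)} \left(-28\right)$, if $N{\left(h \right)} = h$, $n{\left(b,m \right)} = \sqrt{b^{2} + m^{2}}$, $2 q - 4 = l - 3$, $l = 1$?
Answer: $- 28 \sqrt{10} \approx -88.544$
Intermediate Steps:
$q = 1$ ($q = 2 + \frac{1 - 3}{2} = 2 + \frac{1}{2} \left(-2\right) = 2 - 1 = 1$)
$N{\left(n{\left(q,1 + 2 \right)} \right)} \left(-28\right) = \sqrt{1^{2} + \left(1 + 2\right)^{2}} \left(-28\right) = \sqrt{1 + 3^{2}} \left(-28\right) = \sqrt{1 + 9} \left(-28\right) = \sqrt{10} \left(-28\right) = - 28 \sqrt{10}$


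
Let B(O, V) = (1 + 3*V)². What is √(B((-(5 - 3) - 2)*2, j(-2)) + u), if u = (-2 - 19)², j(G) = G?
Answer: √466 ≈ 21.587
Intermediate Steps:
u = 441 (u = (-21)² = 441)
√(B((-(5 - 3) - 2)*2, j(-2)) + u) = √((1 + 3*(-2))² + 441) = √((1 - 6)² + 441) = √((-5)² + 441) = √(25 + 441) = √466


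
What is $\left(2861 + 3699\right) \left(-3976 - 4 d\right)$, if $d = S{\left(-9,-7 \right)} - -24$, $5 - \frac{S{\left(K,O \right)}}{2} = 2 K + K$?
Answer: $-28391680$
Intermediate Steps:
$S{\left(K,O \right)} = 10 - 6 K$ ($S{\left(K,O \right)} = 10 - 2 \left(2 K + K\right) = 10 - 2 \cdot 3 K = 10 - 6 K$)
$d = 88$ ($d = \left(10 - -54\right) - -24 = \left(10 + 54\right) + 24 = 64 + 24 = 88$)
$\left(2861 + 3699\right) \left(-3976 - 4 d\right) = \left(2861 + 3699\right) \left(-3976 - 352\right) = 6560 \left(-3976 - 352\right) = 6560 \left(-4328\right) = -28391680$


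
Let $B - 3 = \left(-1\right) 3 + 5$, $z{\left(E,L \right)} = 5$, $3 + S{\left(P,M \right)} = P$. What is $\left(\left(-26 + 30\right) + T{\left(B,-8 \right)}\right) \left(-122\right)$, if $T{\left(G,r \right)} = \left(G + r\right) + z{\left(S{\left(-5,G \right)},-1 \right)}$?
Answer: $-732$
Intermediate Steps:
$S{\left(P,M \right)} = -3 + P$
$B = 5$ ($B = 3 + \left(\left(-1\right) 3 + 5\right) = 3 + \left(-3 + 5\right) = 3 + 2 = 5$)
$T{\left(G,r \right)} = 5 + G + r$ ($T{\left(G,r \right)} = \left(G + r\right) + 5 = 5 + G + r$)
$\left(\left(-26 + 30\right) + T{\left(B,-8 \right)}\right) \left(-122\right) = \left(\left(-26 + 30\right) + \left(5 + 5 - 8\right)\right) \left(-122\right) = \left(4 + 2\right) \left(-122\right) = 6 \left(-122\right) = -732$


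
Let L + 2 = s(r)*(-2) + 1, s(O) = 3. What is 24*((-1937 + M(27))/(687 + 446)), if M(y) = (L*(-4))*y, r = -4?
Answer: -28344/1133 ≈ -25.017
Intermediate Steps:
L = -7 (L = -2 + (3*(-2) + 1) = -2 + (-6 + 1) = -2 - 5 = -7)
M(y) = 28*y (M(y) = (-7*(-4))*y = 28*y)
24*((-1937 + M(27))/(687 + 446)) = 24*((-1937 + 28*27)/(687 + 446)) = 24*((-1937 + 756)/1133) = 24*(-1181*1/1133) = 24*(-1181/1133) = -28344/1133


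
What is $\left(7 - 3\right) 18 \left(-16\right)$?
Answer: $-1152$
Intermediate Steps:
$\left(7 - 3\right) 18 \left(-16\right) = 4 \cdot 18 \left(-16\right) = 72 \left(-16\right) = -1152$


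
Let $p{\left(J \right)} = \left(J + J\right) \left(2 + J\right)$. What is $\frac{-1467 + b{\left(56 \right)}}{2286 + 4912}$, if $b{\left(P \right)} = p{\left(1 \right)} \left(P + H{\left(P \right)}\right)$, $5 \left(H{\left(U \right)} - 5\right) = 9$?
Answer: $- \frac{5451}{35990} \approx -0.15146$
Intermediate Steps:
$H{\left(U \right)} = \frac{34}{5}$ ($H{\left(U \right)} = 5 + \frac{1}{5} \cdot 9 = 5 + \frac{9}{5} = \frac{34}{5}$)
$p{\left(J \right)} = 2 J \left(2 + J\right)$
$b{\left(P \right)} = \frac{204}{5} + 6 P$ ($b{\left(P \right)} = 2 \cdot 1 \left(2 + 1\right) \left(P + \frac{34}{5}\right) = 2 \cdot 1 \cdot 3 \left(\frac{34}{5} + P\right) = 6 \left(\frac{34}{5} + P\right) = \frac{204}{5} + 6 P$)
$\frac{-1467 + b{\left(56 \right)}}{2286 + 4912} = \frac{-1467 + \left(\frac{204}{5} + 6 \cdot 56\right)}{2286 + 4912} = \frac{-1467 + \left(\frac{204}{5} + 336\right)}{7198} = \left(-1467 + \frac{1884}{5}\right) \frac{1}{7198} = \left(- \frac{5451}{5}\right) \frac{1}{7198} = - \frac{5451}{35990}$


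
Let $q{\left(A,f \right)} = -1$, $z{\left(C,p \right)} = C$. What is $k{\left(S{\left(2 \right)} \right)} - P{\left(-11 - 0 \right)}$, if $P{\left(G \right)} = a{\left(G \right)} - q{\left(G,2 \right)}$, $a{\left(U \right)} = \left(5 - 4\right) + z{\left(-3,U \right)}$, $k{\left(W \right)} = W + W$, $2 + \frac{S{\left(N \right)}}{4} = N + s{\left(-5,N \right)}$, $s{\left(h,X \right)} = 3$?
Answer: $25$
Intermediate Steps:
$S{\left(N \right)} = 4 + 4 N$ ($S{\left(N \right)} = -8 + 4 \left(N + 3\right) = -8 + 4 \left(3 + N\right) = -8 + \left(12 + 4 N\right) = 4 + 4 N$)
$k{\left(W \right)} = 2 W$
$a{\left(U \right)} = -2$ ($a{\left(U \right)} = \left(5 - 4\right) - 3 = 1 - 3 = -2$)
$P{\left(G \right)} = -1$ ($P{\left(G \right)} = -2 - -1 = -2 + 1 = -1$)
$k{\left(S{\left(2 \right)} \right)} - P{\left(-11 - 0 \right)} = 2 \left(4 + 4 \cdot 2\right) - -1 = 2 \left(4 + 8\right) + 1 = 2 \cdot 12 + 1 = 24 + 1 = 25$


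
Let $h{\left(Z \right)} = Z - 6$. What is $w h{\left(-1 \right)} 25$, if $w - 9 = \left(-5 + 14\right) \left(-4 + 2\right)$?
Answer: $1575$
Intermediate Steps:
$h{\left(Z \right)} = -6 + Z$ ($h{\left(Z \right)} = Z - 6 = -6 + Z$)
$w = -9$ ($w = 9 + \left(-5 + 14\right) \left(-4 + 2\right) = 9 + 9 \left(-2\right) = 9 - 18 = -9$)
$w h{\left(-1 \right)} 25 = - 9 \left(-6 - 1\right) 25 = \left(-9\right) \left(-7\right) 25 = 63 \cdot 25 = 1575$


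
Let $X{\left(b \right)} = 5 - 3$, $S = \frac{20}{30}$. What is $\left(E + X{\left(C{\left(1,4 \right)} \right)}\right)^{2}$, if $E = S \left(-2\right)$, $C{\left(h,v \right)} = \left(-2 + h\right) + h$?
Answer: $\frac{4}{9} \approx 0.44444$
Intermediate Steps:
$S = \frac{2}{3}$ ($S = 20 \cdot \frac{1}{30} = \frac{2}{3} \approx 0.66667$)
$C{\left(h,v \right)} = -2 + 2 h$
$E = - \frac{4}{3}$ ($E = \frac{2}{3} \left(-2\right) = - \frac{4}{3} \approx -1.3333$)
$X{\left(b \right)} = 2$
$\left(E + X{\left(C{\left(1,4 \right)} \right)}\right)^{2} = \left(- \frac{4}{3} + 2\right)^{2} = \left(\frac{2}{3}\right)^{2} = \frac{4}{9}$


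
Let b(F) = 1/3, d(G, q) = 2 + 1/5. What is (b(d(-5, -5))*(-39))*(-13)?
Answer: 169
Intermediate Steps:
d(G, q) = 11/5 (d(G, q) = 2 + 1/5 = 11/5)
b(F) = 1/3
(b(d(-5, -5))*(-39))*(-13) = ((1/3)*(-39))*(-13) = -13*(-13) = 169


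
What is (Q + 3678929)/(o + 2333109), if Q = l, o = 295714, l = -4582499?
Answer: -903570/2628823 ≈ -0.34372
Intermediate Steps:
Q = -4582499
(Q + 3678929)/(o + 2333109) = (-4582499 + 3678929)/(295714 + 2333109) = -903570/2628823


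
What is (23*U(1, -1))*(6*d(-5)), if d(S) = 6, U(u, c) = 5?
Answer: 4140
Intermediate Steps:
(23*U(1, -1))*(6*d(-5)) = (23*5)*(6*6) = 115*36 = 4140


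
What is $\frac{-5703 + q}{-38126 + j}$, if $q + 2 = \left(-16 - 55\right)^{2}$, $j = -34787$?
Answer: $\frac{664}{72913} \approx 0.0091067$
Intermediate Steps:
$q = 5039$ ($q = -2 + \left(-16 - 55\right)^{2} = -2 + \left(-71\right)^{2} = -2 + 5041 = 5039$)
$\frac{-5703 + q}{-38126 + j} = \frac{-5703 + 5039}{-38126 - 34787} = - \frac{664}{-72913} = \left(-664\right) \left(- \frac{1}{72913}\right) = \frac{664}{72913}$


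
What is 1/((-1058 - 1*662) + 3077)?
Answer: 1/1357 ≈ 0.00073692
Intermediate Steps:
1/((-1058 - 1*662) + 3077) = 1/((-1058 - 662) + 3077) = 1/(-1720 + 3077) = 1/1357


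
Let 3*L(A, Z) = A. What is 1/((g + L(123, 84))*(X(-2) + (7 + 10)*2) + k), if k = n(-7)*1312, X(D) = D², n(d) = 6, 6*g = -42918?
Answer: -1/262384 ≈ -3.8112e-6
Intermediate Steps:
g = -7153 (g = (⅙)*(-42918) = -7153)
L(A, Z) = A/3
k = 7872 (k = 6*1312 = 7872)
1/((g + L(123, 84))*(X(-2) + (7 + 10)*2) + k) = 1/((-7153 + (⅓)*123)*((-2)² + (7 + 10)*2) + 7872) = 1/((-7153 + 41)*(4 + 17*2) + 7872) = 1/(-7112*(4 + 34) + 7872) = 1/(-7112*38 + 7872) = 1/(-270256 + 7872) = 1/(-262384) = -1/262384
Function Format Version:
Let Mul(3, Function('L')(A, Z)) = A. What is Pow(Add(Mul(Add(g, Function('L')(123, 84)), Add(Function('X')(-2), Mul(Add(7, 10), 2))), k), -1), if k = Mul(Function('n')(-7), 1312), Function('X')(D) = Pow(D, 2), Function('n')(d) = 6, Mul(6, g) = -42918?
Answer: Rational(-1, 262384) ≈ -3.8112e-6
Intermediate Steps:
g = -7153 (g = Mul(Rational(1, 6), -42918) = -7153)
Function('L')(A, Z) = Mul(Rational(1, 3), A)
k = 7872 (k = Mul(6, 1312) = 7872)
Pow(Add(Mul(Add(g, Function('L')(123, 84)), Add(Function('X')(-2), Mul(Add(7, 10), 2))), k), -1) = Pow(Add(Mul(Add(-7153, Mul(Rational(1, 3), 123)), Add(Pow(-2, 2), Mul(Add(7, 10), 2))), 7872), -1) = Pow(Add(Mul(Add(-7153, 41), Add(4, Mul(17, 2))), 7872), -1) = Pow(Add(Mul(-7112, Add(4, 34)), 7872), -1) = Pow(Add(Mul(-7112, 38), 7872), -1) = Pow(Add(-270256, 7872), -1) = Pow(-262384, -1) = Rational(-1, 262384)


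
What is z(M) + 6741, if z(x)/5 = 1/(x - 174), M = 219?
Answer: 60670/9 ≈ 6741.1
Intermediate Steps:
z(x) = 5/(-174 + x) (z(x) = 5/(x - 174) = 5/(-174 + x))
z(M) + 6741 = 5/(-174 + 219) + 6741 = 5/45 + 6741 = 5*(1/45) + 6741 = 1/9 + 6741 = 60670/9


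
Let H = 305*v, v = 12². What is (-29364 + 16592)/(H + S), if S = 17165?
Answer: -12772/61085 ≈ -0.20909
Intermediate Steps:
v = 144
H = 43920 (H = 305*144 = 43920)
(-29364 + 16592)/(H + S) = (-29364 + 16592)/(43920 + 17165) = -12772/61085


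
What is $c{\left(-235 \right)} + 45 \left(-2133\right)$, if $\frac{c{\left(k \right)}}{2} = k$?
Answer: $-96455$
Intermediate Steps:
$c{\left(k \right)} = 2 k$
$c{\left(-235 \right)} + 45 \left(-2133\right) = 2 \left(-235\right) + 45 \left(-2133\right) = -470 - 95985 = -96455$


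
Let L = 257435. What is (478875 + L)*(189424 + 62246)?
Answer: 185307137700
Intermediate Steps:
(478875 + L)*(189424 + 62246) = (478875 + 257435)*(189424 + 62246) = 736310*251670 = 185307137700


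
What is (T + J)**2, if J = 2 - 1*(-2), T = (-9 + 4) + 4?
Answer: 9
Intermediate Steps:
T = -1 (T = -5 + 4 = -1)
J = 4 (J = 2 + 2 = 4)
(T + J)**2 = (-1 + 4)**2 = 3**2 = 9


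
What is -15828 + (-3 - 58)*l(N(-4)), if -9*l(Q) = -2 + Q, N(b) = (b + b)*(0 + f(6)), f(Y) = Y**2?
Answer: -160142/9 ≈ -17794.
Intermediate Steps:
N(b) = 72*b (N(b) = (b + b)*(0 + 6**2) = (2*b)*(0 + 36) = (2*b)*36 = 72*b)
l(Q) = 2/9 - Q/9 (l(Q) = -(-2 + Q)/9 = 2/9 - Q/9)
-15828 + (-3 - 58)*l(N(-4)) = -15828 + (-3 - 58)*(2/9 - 8*(-4)) = -15828 - 61*(2/9 - 1/9*(-288)) = -15828 - 61*(2/9 + 32) = -15828 - 61*290/9 = -15828 - 17690/9 = -160142/9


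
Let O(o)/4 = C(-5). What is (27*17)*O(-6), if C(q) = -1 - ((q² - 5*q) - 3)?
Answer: -88128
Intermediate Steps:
C(q) = 2 - q² + 5*q (C(q) = -1 - (-3 + q² - 5*q) = -1 + (3 - q² + 5*q) = 2 - q² + 5*q)
O(o) = -192 (O(o) = 4*(2 - 1*(-5)² + 5*(-5)) = 4*(2 - 1*25 - 25) = 4*(2 - 25 - 25) = 4*(-48) = -192)
(27*17)*O(-6) = (27*17)*(-192) = 459*(-192) = -88128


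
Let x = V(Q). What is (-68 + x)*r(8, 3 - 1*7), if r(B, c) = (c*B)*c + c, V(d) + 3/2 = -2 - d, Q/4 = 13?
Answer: -15314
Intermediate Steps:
Q = 52 (Q = 4*13 = 52)
V(d) = -7/2 - d (V(d) = -3/2 + (-2 - d) = -7/2 - d)
x = -111/2 (x = -7/2 - 1*52 = -7/2 - 52 = -111/2 ≈ -55.500)
r(B, c) = c + B*c**2 (r(B, c) = (B*c)*c + c = B*c**2 + c = c + B*c**2)
(-68 + x)*r(8, 3 - 1*7) = (-68 - 111/2)*((3 - 1*7)*(1 + 8*(3 - 1*7))) = -247*(3 - 7)*(1 + 8*(3 - 7))/2 = -(-494)*(1 + 8*(-4)) = -(-494)*(1 - 32) = -(-494)*(-31) = -247/2*124 = -15314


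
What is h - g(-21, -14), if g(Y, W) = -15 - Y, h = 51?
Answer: 45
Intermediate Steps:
h - g(-21, -14) = 51 - (-15 - 1*(-21)) = 51 - (-15 + 21) = 51 - 1*6 = 51 - 6 = 45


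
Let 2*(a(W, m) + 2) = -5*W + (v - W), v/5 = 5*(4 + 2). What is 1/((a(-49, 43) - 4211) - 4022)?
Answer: -1/8013 ≈ -0.00012480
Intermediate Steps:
v = 150 (v = 5*(5*(4 + 2)) = 5*(5*6) = 5*30 = 150)
a(W, m) = 73 - 3*W (a(W, m) = -2 + (-5*W + (150 - W))/2 = -2 + (150 - 6*W)/2 = -2 + (75 - 3*W) = 73 - 3*W)
1/((a(-49, 43) - 4211) - 4022) = 1/(((73 - 3*(-49)) - 4211) - 4022) = 1/(((73 + 147) - 4211) - 4022) = 1/((220 - 4211) - 4022) = 1/(-3991 - 4022) = 1/(-8013) = -1/8013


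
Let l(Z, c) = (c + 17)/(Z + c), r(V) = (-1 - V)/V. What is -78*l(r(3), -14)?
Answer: 351/23 ≈ 15.261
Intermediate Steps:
r(V) = (-1 - V)/V
l(Z, c) = (17 + c)/(Z + c)
-78*l(r(3), -14) = -78*(17 - 14)/((-1 - 1*3)/3 - 14) = -78*3/((-1 - 3)/3 - 14) = -78*3/((⅓)*(-4) - 14) = -78*3/(-4/3 - 14) = -78*3/(-46/3) = -(-117)*3/23 = -78*(-9/46) = 351/23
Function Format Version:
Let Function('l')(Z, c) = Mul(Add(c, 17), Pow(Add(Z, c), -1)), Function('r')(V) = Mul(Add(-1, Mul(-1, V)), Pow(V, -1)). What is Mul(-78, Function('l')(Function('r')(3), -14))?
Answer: Rational(351, 23) ≈ 15.261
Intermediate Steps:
Function('r')(V) = Mul(Pow(V, -1), Add(-1, Mul(-1, V)))
Function('l')(Z, c) = Mul(Pow(Add(Z, c), -1), Add(17, c)) (Function('l')(Z, c) = Mul(Add(17, c), Pow(Add(Z, c), -1)) = Mul(Pow(Add(Z, c), -1), Add(17, c)))
Mul(-78, Function('l')(Function('r')(3), -14)) = Mul(-78, Mul(Pow(Add(Mul(Pow(3, -1), Add(-1, Mul(-1, 3))), -14), -1), Add(17, -14))) = Mul(-78, Mul(Pow(Add(Mul(Rational(1, 3), Add(-1, -3)), -14), -1), 3)) = Mul(-78, Mul(Pow(Add(Mul(Rational(1, 3), -4), -14), -1), 3)) = Mul(-78, Mul(Pow(Add(Rational(-4, 3), -14), -1), 3)) = Mul(-78, Mul(Pow(Rational(-46, 3), -1), 3)) = Mul(-78, Mul(Rational(-3, 46), 3)) = Mul(-78, Rational(-9, 46)) = Rational(351, 23)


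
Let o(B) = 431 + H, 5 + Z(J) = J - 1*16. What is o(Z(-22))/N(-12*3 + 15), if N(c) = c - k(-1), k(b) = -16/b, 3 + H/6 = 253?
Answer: -1931/37 ≈ -52.189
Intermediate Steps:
H = 1500 (H = -18 + 6*253 = -18 + 1518 = 1500)
Z(J) = -21 + J (Z(J) = -5 + (J - 1*16) = -5 + (J - 16) = -5 + (-16 + J) = -21 + J)
o(B) = 1931 (o(B) = 431 + 1500 = 1931)
N(c) = -16 + c (N(c) = c - (-16)/(-1) = c - (-16)*(-1) = c - 1*16 = c - 16 = -16 + c)
o(Z(-22))/N(-12*3 + 15) = 1931/(-16 + (-12*3 + 15)) = 1931/(-16 + (-36 + 15)) = 1931/(-16 - 21) = 1931/(-37) = 1931*(-1/37) = -1931/37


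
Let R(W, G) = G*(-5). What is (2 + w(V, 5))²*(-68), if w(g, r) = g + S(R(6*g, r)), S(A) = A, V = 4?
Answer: -24548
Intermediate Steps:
R(W, G) = -5*G
w(g, r) = g - 5*r
(2 + w(V, 5))²*(-68) = (2 + (4 - 5*5))²*(-68) = (2 + (4 - 25))²*(-68) = (2 - 21)²*(-68) = (-19)²*(-68) = 361*(-68) = -24548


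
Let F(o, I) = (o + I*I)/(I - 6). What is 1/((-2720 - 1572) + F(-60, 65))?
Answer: -59/249063 ≈ -0.00023689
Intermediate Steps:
F(o, I) = (o + I²)/(-6 + I)
1/((-2720 - 1572) + F(-60, 65)) = 1/((-2720 - 1572) + (-60 + 65²)/(-6 + 65)) = 1/(-4292 + (-60 + 4225)/59) = 1/(-4292 + (1/59)*4165) = 1/(-4292 + 4165/59) = 1/(-249063/59) = -59/249063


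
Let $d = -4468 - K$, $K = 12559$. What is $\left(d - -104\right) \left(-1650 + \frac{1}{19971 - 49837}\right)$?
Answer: $\frac{833946841623}{29866} \approx 2.7923 \cdot 10^{7}$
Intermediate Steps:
$d = -17027$ ($d = -4468 - 12559 = -17027$)
$\left(d - -104\right) \left(-1650 + \frac{1}{19971 - 49837}\right) = \left(-17027 - -104\right) \left(-1650 + \frac{1}{19971 - 49837}\right) = \left(-17027 + 104\right) \left(-1650 + \frac{1}{-29866}\right) = - 16923 \left(-1650 - \frac{1}{29866}\right) = \left(-16923\right) \left(- \frac{49278901}{29866}\right) = \frac{833946841623}{29866}$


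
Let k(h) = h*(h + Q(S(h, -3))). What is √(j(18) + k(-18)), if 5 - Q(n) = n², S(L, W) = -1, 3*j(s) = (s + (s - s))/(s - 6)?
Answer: √1010/2 ≈ 15.890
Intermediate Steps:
j(s) = s/(3*(-6 + s)) (j(s) = ((s + (s - s))/(s - 6))/3 = ((s + 0)/(-6 + s))/3 = (s/(-6 + s))/3 = s/(3*(-6 + s)))
Q(n) = 5 - n²
k(h) = h*(4 + h) (k(h) = h*(h + (5 - 1*(-1)²)) = h*(h + (5 - 1*1)) = h*(h + (5 - 1)) = h*(h + 4) = h*(4 + h))
√(j(18) + k(-18)) = √((⅓)*18/(-6 + 18) - 18*(4 - 18)) = √((⅓)*18/12 - 18*(-14)) = √((⅓)*18*(1/12) + 252) = √(½ + 252) = √(505/2) = √1010/2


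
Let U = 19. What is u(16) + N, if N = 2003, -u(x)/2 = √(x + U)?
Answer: 2003 - 2*√35 ≈ 1991.2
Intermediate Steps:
u(x) = -2*√(19 + x) (u(x) = -2*√(x + 19) = -2*√(19 + x))
u(16) + N = -2*√(19 + 16) + 2003 = -2*√35 + 2003 = 2003 - 2*√35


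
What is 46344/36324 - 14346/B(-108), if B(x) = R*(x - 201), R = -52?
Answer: 3104879/8106306 ≈ 0.38302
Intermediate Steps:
B(x) = 10452 - 52*x (B(x) = -52*(x - 201) = -52*(-201 + x) = 10452 - 52*x)
46344/36324 - 14346/B(-108) = 46344/36324 - 14346/(10452 - 52*(-108)) = 46344*(1/36324) - 14346/(10452 + 5616) = 3862/3027 - 14346/16068 = 3862/3027 - 14346*1/16068 = 3862/3027 - 2391/2678 = 3104879/8106306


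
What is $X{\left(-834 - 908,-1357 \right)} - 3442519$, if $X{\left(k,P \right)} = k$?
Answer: $-3444261$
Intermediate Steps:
$X{\left(-834 - 908,-1357 \right)} - 3442519 = \left(-834 - 908\right) - 3442519 = -1742 - 3442519 = -3444261$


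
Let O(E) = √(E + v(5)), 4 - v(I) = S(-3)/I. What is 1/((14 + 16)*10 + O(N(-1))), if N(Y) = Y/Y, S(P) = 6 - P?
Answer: 375/112496 - √5/112496 ≈ 0.0033136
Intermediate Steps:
N(Y) = 1
v(I) = 4 - 9/I (v(I) = 4 - (6 - 1*(-3))/I = 4 - (6 + 3)/I = 4 - 9/I)
O(E) = √(11/5 + E) (O(E) = √(E + (4 - 9/5)) = √(E + 11/5) = √(11/5 + E))
1/((14 + 16)*10 + O(N(-1))) = 1/((14 + 16)*10 + √(55 + 25*1)/5) = 1/(30*10 + √(55 + 25)/5) = 1/(300 + √80/5) = 1/(300 + (4*√5)/5) = 1/(300 + 4*√5/5)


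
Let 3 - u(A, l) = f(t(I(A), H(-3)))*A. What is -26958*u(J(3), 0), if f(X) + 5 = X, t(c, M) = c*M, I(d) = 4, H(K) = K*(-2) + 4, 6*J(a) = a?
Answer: 390891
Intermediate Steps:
J(a) = a/6
H(K) = 4 - 2*K (H(K) = -2*K + 4 = 4 - 2*K)
t(c, M) = M*c
f(X) = -5 + X
u(A, l) = 3 - 35*A (u(A, l) = 3 - (-5 + (4 - 2*(-3))*4)*A = 3 - (-5 + (4 + 6)*4)*A = 3 - (-5 + 10*4)*A = 3 - (-5 + 40)*A = 3 - 35*A)
-26958*u(J(3), 0) = -26958*(3 - 35*3/6) = -26958*(3 - 35*½) = -26958*(3 - 35/2) = -26958*(-29/2) = 390891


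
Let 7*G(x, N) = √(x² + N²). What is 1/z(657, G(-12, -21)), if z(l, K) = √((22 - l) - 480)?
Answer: -I*√1115/1115 ≈ -0.029948*I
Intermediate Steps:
G(x, N) = √(N² + x²)/7 (G(x, N) = √(x² + N²)/7 = √(N² + x²)/7)
z(l, K) = √(-458 - l)
1/z(657, G(-12, -21)) = 1/(√(-458 - 1*657)) = 1/(√(-458 - 657)) = 1/(√(-1115)) = 1/(I*√1115) = -I*√1115/1115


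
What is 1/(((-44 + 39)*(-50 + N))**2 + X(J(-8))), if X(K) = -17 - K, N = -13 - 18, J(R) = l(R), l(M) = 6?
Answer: 1/164002 ≈ 6.0975e-6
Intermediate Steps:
J(R) = 6
N = -31
1/(((-44 + 39)*(-50 + N))**2 + X(J(-8))) = 1/(((-44 + 39)*(-50 - 31))**2 + (-17 - 1*6)) = 1/((-5*(-81))**2 + (-17 - 6)) = 1/(405**2 - 23) = 1/(164025 - 23) = 1/164002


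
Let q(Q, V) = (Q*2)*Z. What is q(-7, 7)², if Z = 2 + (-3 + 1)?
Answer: 0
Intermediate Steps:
Z = 0 (Z = 2 - 2 = 0)
q(Q, V) = 0 (q(Q, V) = (Q*2)*0 = (2*Q)*0 = 0)
q(-7, 7)² = 0² = 0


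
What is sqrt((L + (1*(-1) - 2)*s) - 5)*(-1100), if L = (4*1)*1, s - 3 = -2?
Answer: -2200*I ≈ -2200.0*I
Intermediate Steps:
s = 1 (s = 3 - 2 = 1)
L = 4 (L = 4*1 = 4)
sqrt((L + (1*(-1) - 2)*s) - 5)*(-1100) = sqrt((4 + (1*(-1) - 2)*1) - 5)*(-1100) = sqrt((4 + (-1 - 2)*1) - 5)*(-1100) = sqrt((4 - 3*1) - 5)*(-1100) = sqrt((4 - 3) - 5)*(-1100) = sqrt(1 - 5)*(-1100) = sqrt(-4)*(-1100) = (2*I)*(-1100) = -2200*I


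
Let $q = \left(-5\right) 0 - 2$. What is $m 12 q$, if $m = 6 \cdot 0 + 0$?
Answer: $0$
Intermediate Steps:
$m = 0$ ($m = 0 + 0 = 0$)
$q = -2$ ($q = 0 - 2 = -2$)
$m 12 q = 0 \cdot 12 \left(-2\right) = 0 \left(-2\right) = 0$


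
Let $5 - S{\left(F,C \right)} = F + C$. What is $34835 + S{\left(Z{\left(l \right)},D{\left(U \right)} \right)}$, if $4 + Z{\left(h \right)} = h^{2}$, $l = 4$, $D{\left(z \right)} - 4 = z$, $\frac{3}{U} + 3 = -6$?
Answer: $\frac{104473}{3} \approx 34824.0$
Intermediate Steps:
$U = - \frac{1}{3}$ ($U = \frac{3}{-3 - 6} = \frac{3}{-9} = 3 \left(- \frac{1}{9}\right) = - \frac{1}{3} \approx -0.33333$)
$D{\left(z \right)} = 4 + z$
$Z{\left(h \right)} = -4 + h^{2}$
$S{\left(F,C \right)} = 5 - C - F$ ($S{\left(F,C \right)} = 5 - \left(F + C\right) = 5 - \left(C + F\right) = 5 - C - F$)
$34835 + S{\left(Z{\left(l \right)},D{\left(U \right)} \right)} = 34835 - \frac{32}{3} = \frac{104473}{3}$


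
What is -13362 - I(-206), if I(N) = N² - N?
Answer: -56004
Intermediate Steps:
-13362 - I(-206) = -13362 - (-206)*(-1 - 206) = -13362 - (-206)*(-207) = -13362 - 1*42642 = -13362 - 42642 = -56004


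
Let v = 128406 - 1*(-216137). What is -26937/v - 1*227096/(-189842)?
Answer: 36565281587/32704366103 ≈ 1.1181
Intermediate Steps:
v = 344543 (v = 128406 + 216137 = 344543)
-26937/v - 1*227096/(-189842) = -26937/344543 - 1*227096/(-189842) = -26937*1/344543 - 227096*(-1/189842) = -26937/344543 + 113548/94921 = 36565281587/32704366103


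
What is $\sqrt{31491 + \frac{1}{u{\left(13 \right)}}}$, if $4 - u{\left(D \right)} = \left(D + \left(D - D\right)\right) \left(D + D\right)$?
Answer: $\frac{\sqrt{3513009662}}{334} \approx 177.46$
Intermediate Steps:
$u{\left(D \right)} = 4 - 2 D^{2}$ ($u{\left(D \right)} = 4 - \left(D + \left(D - D\right)\right) \left(D + D\right) = 4 - \left(D + 0\right) 2 D = 4 - D 2 D = 4 - 2 D^{2}$)
$\sqrt{31491 + \frac{1}{u{\left(13 \right)}}} = \sqrt{31491 + \frac{1}{4 - 2 \cdot 13^{2}}} = \sqrt{31491 + \frac{1}{4 - 338}} = \sqrt{31491 + \frac{1}{-334}} = \sqrt{31491 - \frac{1}{334}} = \sqrt{\frac{10517993}{334}} = \frac{\sqrt{3513009662}}{334}$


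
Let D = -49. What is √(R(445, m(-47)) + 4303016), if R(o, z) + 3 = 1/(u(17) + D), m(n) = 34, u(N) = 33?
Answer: √68848207/4 ≈ 2074.4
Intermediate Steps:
R(o, z) = -49/16 (R(o, z) = -3 + 1/(33 - 49) = -3 + 1/(-16) = -3 - 1/16 = -49/16)
√(R(445, m(-47)) + 4303016) = √(-49/16 + 4303016) = √(68848207/16) = √68848207/4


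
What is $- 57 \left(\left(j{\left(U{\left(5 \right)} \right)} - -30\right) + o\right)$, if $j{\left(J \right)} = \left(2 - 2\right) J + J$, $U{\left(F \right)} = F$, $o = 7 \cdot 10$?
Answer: $-5985$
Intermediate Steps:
$o = 70$
$j{\left(J \right)} = J$ ($j{\left(J \right)} = \left(2 - 2\right) J + J = 0 J + J = 0 + J = J$)
$- 57 \left(\left(j{\left(U{\left(5 \right)} \right)} - -30\right) + o\right) = - 57 \left(\left(5 - -30\right) + 70\right) = - 57 \left(\left(5 + 30\right) + 70\right) = - 57 \left(35 + 70\right) = \left(-57\right) 105 = -5985$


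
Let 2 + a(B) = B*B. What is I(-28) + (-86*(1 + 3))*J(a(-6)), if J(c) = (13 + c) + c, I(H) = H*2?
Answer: -27920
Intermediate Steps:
I(H) = 2*H
a(B) = -2 + B² (a(B) = -2 + B*B = -2 + B²)
J(c) = 13 + 2*c
I(-28) + (-86*(1 + 3))*J(a(-6)) = 2*(-28) + (-86*(1 + 3))*(13 + 2*(-2 + (-6)²)) = -56 + (-86*4)*(13 + 2*(-2 + 36)) = -56 - 344*(13 + 2*34) = -56 - 344*(13 + 68) = -56 - 344*81 = -56 - 27864 = -27920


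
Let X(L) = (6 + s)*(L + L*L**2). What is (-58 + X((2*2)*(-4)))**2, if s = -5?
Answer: 17388900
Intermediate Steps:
X(L) = L + L**3 (X(L) = (6 - 5)*(L + L*L**2) = 1*(L + L**3) = L + L**3)
(-58 + X((2*2)*(-4)))**2 = (-58 + ((2*2)*(-4) + ((2*2)*(-4))**3))**2 = (-58 + (4*(-4) + (4*(-4))**3))**2 = (-58 + (-16 + (-16)**3))**2 = (-58 + (-16 - 4096))**2 = (-58 - 4112)**2 = (-4170)**2 = 17388900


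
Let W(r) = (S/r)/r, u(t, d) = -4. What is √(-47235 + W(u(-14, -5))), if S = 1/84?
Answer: I*√1333160619/168 ≈ 217.34*I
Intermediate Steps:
S = 1/84 ≈ 0.011905
W(r) = 1/(84*r²) (W(r) = (1/(84*r))/r = 1/(84*r²))
√(-47235 + W(u(-14, -5))) = √(-47235 + (1/84)/(-4)²) = √(-47235 + (1/84)*(1/16)) = √(-47235 + 1/1344) = √(-63483839/1344) = I*√1333160619/168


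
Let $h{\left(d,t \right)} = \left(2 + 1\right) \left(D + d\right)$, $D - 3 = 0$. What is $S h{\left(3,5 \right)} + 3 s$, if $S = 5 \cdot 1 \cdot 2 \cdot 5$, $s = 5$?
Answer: $915$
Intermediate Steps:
$D = 3$ ($D = 3 + 0 = 3$)
$h{\left(d,t \right)} = 9 + 3 d$ ($h{\left(d,t \right)} = \left(2 + 1\right) \left(3 + d\right) = 3 \left(3 + d\right) = 9 + 3 d$)
$S = 50$ ($S = 5 \cdot 2 \cdot 5 = 5 \cdot 10 = 50$)
$S h{\left(3,5 \right)} + 3 s = 50 \left(9 + 3 \cdot 3\right) + 3 \cdot 5 = 50 \left(9 + 9\right) + 15 = 50 \cdot 18 + 15 = 900 + 15 = 915$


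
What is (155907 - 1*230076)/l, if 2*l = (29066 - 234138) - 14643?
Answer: 148338/219715 ≈ 0.67514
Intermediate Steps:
l = -219715/2 (l = ((29066 - 234138) - 14643)/2 = (-205072 - 14643)/2 = (½)*(-219715) = -219715/2 ≈ -1.0986e+5)
(155907 - 1*230076)/l = (155907 - 1*230076)/(-219715/2) = (155907 - 230076)*(-2/219715) = -74169*(-2/219715) = 148338/219715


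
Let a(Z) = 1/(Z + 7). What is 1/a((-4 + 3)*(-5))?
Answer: 12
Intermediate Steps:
a(Z) = 1/(7 + Z)
1/a((-4 + 3)*(-5)) = 1/(1/(7 + (-4 + 3)*(-5))) = 1/(1/(7 - 1*(-5))) = 1/(1/(7 + 5)) = 1/(1/12) = 12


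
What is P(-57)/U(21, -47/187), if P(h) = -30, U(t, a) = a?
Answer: 5610/47 ≈ 119.36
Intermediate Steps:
P(-57)/U(21, -47/187) = -30/((-47/187)) = -30/((-47*1/187)) = -30/(-47/187) = -30*(-187/47) = 5610/47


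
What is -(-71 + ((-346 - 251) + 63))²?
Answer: -366025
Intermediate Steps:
-(-71 + ((-346 - 251) + 63))² = -(-71 + (-597 + 63))² = -(-71 - 534)² = -1*(-605)² = -1*366025 = -366025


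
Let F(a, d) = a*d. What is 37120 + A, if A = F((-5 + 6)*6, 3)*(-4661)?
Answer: -46778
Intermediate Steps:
A = -83898 (A = (((-5 + 6)*6)*3)*(-4661) = ((1*6)*3)*(-4661) = (6*3)*(-4661) = 18*(-4661) = -83898)
37120 + A = 37120 - 83898 = -46778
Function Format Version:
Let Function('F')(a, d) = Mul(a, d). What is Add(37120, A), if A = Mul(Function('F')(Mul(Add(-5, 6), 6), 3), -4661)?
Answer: -46778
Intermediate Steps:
A = -83898 (A = Mul(Mul(Mul(Add(-5, 6), 6), 3), -4661) = Mul(Mul(Mul(1, 6), 3), -4661) = Mul(Mul(6, 3), -4661) = Mul(18, -4661) = -83898)
Add(37120, A) = Add(37120, -83898) = -46778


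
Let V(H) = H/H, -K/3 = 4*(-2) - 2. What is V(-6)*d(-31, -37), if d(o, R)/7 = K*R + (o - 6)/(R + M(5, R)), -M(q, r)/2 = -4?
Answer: -225071/29 ≈ -7761.1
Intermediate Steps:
M(q, r) = 8 (M(q, r) = -2*(-4) = 8)
K = 30 (K = -3*(4*(-2) - 2) = -3*(-8 - 2) = -3*(-10) = 30)
V(H) = 1
d(o, R) = 210*R + 7*(-6 + o)/(8 + R) (d(o, R) = 7*(30*R + (o - 6)/(R + 8)) = 7*(30*R + (-6 + o)/(8 + R)) = 210*R + 7*(-6 + o)/(8 + R))
V(-6)*d(-31, -37) = 1*(7*(-6 - 31 + 30*(-37)**2 + 240*(-37))/(8 - 37)) = 1*(7*(-6 - 31 + 30*1369 - 8880)/(-29)) = 1*(7*(-1/29)*(-6 - 31 + 41070 - 8880)) = 1*(7*(-1/29)*32153) = 1*(-225071/29) = -225071/29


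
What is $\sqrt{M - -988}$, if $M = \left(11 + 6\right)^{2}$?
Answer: $\sqrt{1277} \approx 35.735$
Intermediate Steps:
$M = 289$ ($M = 17^{2} = 289$)
$\sqrt{M - -988} = \sqrt{289 - -988} = \sqrt{289 + 988} = \sqrt{1277}$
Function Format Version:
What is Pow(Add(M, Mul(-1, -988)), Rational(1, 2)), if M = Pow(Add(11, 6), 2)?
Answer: Pow(1277, Rational(1, 2)) ≈ 35.735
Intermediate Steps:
M = 289 (M = Pow(17, 2) = 289)
Pow(Add(M, Mul(-1, -988)), Rational(1, 2)) = Pow(Add(289, Mul(-1, -988)), Rational(1, 2)) = Pow(Add(289, 988), Rational(1, 2)) = Pow(1277, Rational(1, 2))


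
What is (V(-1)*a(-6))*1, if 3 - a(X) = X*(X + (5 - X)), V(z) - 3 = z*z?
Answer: 132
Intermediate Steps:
V(z) = 3 + z² (V(z) = 3 + z*z = 3 + z²)
a(X) = 3 - 5*X (a(X) = 3 - X*(X + (5 - X)) = 3 - X*5 = 3 - 5*X)
(V(-1)*a(-6))*1 = ((3 + (-1)²)*(3 - 5*(-6)))*1 = ((3 + 1)*(3 + 30))*1 = (4*33)*1 = 132*1 = 132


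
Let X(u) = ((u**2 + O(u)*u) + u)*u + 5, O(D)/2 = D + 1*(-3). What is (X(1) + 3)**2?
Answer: 36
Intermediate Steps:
O(D) = -6 + 2*D (O(D) = 2*(D + 1*(-3)) = 2*(D - 3) = 2*(-3 + D) = -6 + 2*D)
X(u) = 5 + u*(u + u**2 + u*(-6 + 2*u)) (X(u) = ((u**2 + (-6 + 2*u)*u) + u)*u + 5 = ((u**2 + u*(-6 + 2*u)) + u)*u + 5 = (u + u**2 + u*(-6 + 2*u))*u + 5 = u*(u + u**2 + u*(-6 + 2*u)) + 5 = 5 + u*(u + u**2 + u*(-6 + 2*u)))
(X(1) + 3)**2 = ((5 - 5*1**2 + 3*1**3) + 3)**2 = ((5 - 5*1 + 3*1) + 3)**2 = ((5 - 5 + 3) + 3)**2 = (3 + 3)**2 = 6**2 = 36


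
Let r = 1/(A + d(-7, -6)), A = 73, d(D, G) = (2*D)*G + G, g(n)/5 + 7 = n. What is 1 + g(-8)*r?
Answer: 76/151 ≈ 0.50331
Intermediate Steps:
g(n) = -35 + 5*n
d(D, G) = G + 2*D*G (d(D, G) = 2*D*G + G = G + 2*D*G)
r = 1/151 (r = 1/(73 - 6*(1 + 2*(-7))) = 1/(73 - 6*(1 - 14)) = 1/(73 - 6*(-13)) = 1/(73 + 78) = 1/151 ≈ 0.0066225)
1 + g(-8)*r = 1 + (-35 + 5*(-8))*(1/151) = 1 + (-35 - 40)*(1/151) = 1 - 75*1/151 = 1 - 75/151 = 76/151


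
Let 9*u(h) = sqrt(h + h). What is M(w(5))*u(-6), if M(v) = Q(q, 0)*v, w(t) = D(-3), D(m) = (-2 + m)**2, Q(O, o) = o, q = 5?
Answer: 0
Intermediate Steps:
u(h) = sqrt(2)*sqrt(h)/9 (u(h) = sqrt(h + h)/9 = sqrt(2*h)/9 = (sqrt(2)*sqrt(h))/9 = sqrt(2)*sqrt(h)/9)
w(t) = 25 (w(t) = (-2 - 3)**2 = (-5)**2 = 25)
M(v) = 0 (M(v) = 0*v = 0)
M(w(5))*u(-6) = 0*(sqrt(2)*sqrt(-6)/9) = 0*(sqrt(2)*(I*sqrt(6))/9) = 0*(2*I*sqrt(3)/9) = 0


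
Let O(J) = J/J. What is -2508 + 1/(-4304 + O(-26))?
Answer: -10791925/4303 ≈ -2508.0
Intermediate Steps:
O(J) = 1
-2508 + 1/(-4304 + O(-26)) = -2508 + 1/(-4304 + 1) = -2508 + 1/(-4303) = -2508 - 1/4303 = -10791925/4303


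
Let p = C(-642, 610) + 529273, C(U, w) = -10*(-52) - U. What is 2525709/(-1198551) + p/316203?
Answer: -54294454414/126328473951 ≈ -0.42979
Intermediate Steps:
C(U, w) = 520 - U
p = 530435 (p = (520 - 1*(-642)) + 529273 = (520 + 642) + 529273 = 1162 + 529273 = 530435)
2525709/(-1198551) + p/316203 = 2525709/(-1198551) + 530435/316203 = 2525709*(-1/1198551) + 530435*(1/316203) = -841903/399517 + 530435/316203 = -54294454414/126328473951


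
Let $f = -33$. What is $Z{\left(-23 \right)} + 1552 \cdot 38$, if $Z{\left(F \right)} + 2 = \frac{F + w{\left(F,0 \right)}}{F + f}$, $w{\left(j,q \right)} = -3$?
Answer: $\frac{1651285}{28} \approx 58974.0$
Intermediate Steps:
$Z{\left(F \right)} = -2 + \frac{-3 + F}{-33 + F}$ ($Z{\left(F \right)} = -2 + \frac{F - 3}{F - 33} = -2 + \frac{-3 + F}{-33 + F}$)
$Z{\left(-23 \right)} + 1552 \cdot 38 = \frac{63 - -23}{-33 - 23} + 1552 \cdot 38 = \frac{63 + 23}{-56} + 58976 = \left(- \frac{1}{56}\right) 86 + 58976 = - \frac{43}{28} + 58976 = \frac{1651285}{28}$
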